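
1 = 1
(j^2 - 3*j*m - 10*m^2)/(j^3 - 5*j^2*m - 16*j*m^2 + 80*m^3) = (j + 2*m)/(j^2 - 16*m^2)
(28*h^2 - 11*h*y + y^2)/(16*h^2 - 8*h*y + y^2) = (-7*h + y)/(-4*h + y)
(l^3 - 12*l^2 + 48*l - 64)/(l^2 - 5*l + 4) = (l^2 - 8*l + 16)/(l - 1)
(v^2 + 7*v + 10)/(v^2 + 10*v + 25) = (v + 2)/(v + 5)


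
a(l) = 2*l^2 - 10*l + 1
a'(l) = 4*l - 10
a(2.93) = -11.13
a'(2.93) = 1.72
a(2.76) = -11.36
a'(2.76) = 1.04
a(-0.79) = 10.15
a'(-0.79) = -13.16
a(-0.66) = 8.47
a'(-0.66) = -12.64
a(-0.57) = 7.35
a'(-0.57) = -12.28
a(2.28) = -11.40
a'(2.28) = -0.88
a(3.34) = -10.09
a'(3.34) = 3.36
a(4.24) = -5.44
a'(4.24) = 6.96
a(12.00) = 169.00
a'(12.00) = 38.00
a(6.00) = 13.00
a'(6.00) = 14.00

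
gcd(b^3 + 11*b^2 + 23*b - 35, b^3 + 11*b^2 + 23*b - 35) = b^3 + 11*b^2 + 23*b - 35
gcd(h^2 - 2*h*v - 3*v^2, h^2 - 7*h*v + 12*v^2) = -h + 3*v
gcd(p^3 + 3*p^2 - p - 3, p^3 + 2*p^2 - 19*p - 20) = p + 1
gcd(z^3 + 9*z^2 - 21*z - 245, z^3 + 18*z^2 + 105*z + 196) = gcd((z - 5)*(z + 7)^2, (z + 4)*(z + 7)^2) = z^2 + 14*z + 49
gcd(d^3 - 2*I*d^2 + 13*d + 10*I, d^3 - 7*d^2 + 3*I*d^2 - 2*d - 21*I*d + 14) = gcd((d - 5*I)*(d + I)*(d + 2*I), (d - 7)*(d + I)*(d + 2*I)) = d^2 + 3*I*d - 2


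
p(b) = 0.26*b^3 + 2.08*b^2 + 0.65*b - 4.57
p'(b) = 0.78*b^2 + 4.16*b + 0.65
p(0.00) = -4.57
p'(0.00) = 0.65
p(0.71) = -2.97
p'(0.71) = 4.00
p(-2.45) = 2.50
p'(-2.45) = -4.86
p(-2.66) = 3.52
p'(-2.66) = -4.90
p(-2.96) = 4.99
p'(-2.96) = -4.83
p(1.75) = 4.33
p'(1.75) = 10.32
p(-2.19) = 1.25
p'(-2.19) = -4.72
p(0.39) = -3.98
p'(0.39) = 2.39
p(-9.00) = -31.48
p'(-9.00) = 26.39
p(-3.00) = 5.18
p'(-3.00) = -4.81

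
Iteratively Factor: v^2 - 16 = (v - 4)*(v + 4)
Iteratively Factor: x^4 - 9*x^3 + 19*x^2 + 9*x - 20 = (x - 4)*(x^3 - 5*x^2 - x + 5) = (x - 4)*(x - 1)*(x^2 - 4*x - 5) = (x - 5)*(x - 4)*(x - 1)*(x + 1)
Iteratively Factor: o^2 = (o)*(o)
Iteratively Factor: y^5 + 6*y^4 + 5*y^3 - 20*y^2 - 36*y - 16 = (y + 4)*(y^4 + 2*y^3 - 3*y^2 - 8*y - 4) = (y + 1)*(y + 4)*(y^3 + y^2 - 4*y - 4) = (y + 1)^2*(y + 4)*(y^2 - 4) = (y + 1)^2*(y + 2)*(y + 4)*(y - 2)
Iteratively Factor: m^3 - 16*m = (m)*(m^2 - 16) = m*(m - 4)*(m + 4)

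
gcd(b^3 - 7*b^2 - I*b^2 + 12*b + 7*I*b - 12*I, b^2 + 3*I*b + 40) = 1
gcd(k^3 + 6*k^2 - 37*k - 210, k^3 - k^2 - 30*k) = k^2 - k - 30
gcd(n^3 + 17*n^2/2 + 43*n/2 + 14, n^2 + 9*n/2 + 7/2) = n^2 + 9*n/2 + 7/2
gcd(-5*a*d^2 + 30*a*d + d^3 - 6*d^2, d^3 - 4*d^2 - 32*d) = d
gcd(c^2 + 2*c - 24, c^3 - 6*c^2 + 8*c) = c - 4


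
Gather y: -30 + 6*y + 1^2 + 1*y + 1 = 7*y - 28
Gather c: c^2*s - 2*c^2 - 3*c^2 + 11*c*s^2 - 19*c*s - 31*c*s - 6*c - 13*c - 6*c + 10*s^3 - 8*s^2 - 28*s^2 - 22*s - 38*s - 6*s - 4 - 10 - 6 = c^2*(s - 5) + c*(11*s^2 - 50*s - 25) + 10*s^3 - 36*s^2 - 66*s - 20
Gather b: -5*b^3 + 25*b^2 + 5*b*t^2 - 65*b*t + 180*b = -5*b^3 + 25*b^2 + b*(5*t^2 - 65*t + 180)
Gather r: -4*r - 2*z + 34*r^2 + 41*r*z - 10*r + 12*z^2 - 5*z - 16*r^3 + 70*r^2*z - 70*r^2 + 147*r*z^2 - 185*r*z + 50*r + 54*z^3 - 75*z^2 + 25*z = -16*r^3 + r^2*(70*z - 36) + r*(147*z^2 - 144*z + 36) + 54*z^3 - 63*z^2 + 18*z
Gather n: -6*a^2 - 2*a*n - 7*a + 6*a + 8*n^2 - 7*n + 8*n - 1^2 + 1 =-6*a^2 - a + 8*n^2 + n*(1 - 2*a)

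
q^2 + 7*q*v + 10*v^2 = (q + 2*v)*(q + 5*v)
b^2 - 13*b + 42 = (b - 7)*(b - 6)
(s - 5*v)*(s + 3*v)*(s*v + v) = s^3*v - 2*s^2*v^2 + s^2*v - 15*s*v^3 - 2*s*v^2 - 15*v^3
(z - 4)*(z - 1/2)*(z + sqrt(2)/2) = z^3 - 9*z^2/2 + sqrt(2)*z^2/2 - 9*sqrt(2)*z/4 + 2*z + sqrt(2)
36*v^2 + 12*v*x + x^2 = (6*v + x)^2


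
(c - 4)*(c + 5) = c^2 + c - 20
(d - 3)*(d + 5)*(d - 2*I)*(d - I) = d^4 + 2*d^3 - 3*I*d^3 - 17*d^2 - 6*I*d^2 - 4*d + 45*I*d + 30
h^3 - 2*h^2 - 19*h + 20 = (h - 5)*(h - 1)*(h + 4)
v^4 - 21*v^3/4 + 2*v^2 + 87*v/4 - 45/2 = (v - 3)^2*(v - 5/4)*(v + 2)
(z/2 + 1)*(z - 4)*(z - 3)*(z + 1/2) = z^4/2 - 9*z^3/4 - 9*z^2/4 + 23*z/2 + 6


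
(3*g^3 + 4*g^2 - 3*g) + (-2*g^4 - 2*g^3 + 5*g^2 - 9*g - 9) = -2*g^4 + g^3 + 9*g^2 - 12*g - 9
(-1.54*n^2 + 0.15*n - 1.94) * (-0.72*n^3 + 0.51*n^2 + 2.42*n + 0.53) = 1.1088*n^5 - 0.8934*n^4 - 2.2535*n^3 - 1.4426*n^2 - 4.6153*n - 1.0282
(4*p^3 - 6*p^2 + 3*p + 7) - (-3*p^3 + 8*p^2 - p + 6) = 7*p^3 - 14*p^2 + 4*p + 1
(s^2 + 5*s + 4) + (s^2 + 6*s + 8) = 2*s^2 + 11*s + 12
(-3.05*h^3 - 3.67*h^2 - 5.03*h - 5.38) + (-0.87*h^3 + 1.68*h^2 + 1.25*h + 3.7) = -3.92*h^3 - 1.99*h^2 - 3.78*h - 1.68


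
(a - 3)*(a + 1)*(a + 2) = a^3 - 7*a - 6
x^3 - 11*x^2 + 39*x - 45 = (x - 5)*(x - 3)^2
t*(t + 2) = t^2 + 2*t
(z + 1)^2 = z^2 + 2*z + 1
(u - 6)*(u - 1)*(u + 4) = u^3 - 3*u^2 - 22*u + 24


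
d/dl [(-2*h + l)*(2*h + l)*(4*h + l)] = -4*h^2 + 8*h*l + 3*l^2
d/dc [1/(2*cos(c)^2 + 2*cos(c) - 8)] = (2*cos(c) + 1)*sin(c)/(2*(cos(c)^2 + cos(c) - 4)^2)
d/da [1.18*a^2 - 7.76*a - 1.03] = 2.36*a - 7.76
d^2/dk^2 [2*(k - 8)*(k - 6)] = 4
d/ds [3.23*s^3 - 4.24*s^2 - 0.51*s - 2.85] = 9.69*s^2 - 8.48*s - 0.51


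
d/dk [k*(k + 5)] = 2*k + 5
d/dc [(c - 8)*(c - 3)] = 2*c - 11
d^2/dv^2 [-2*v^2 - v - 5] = -4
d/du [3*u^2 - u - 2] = 6*u - 1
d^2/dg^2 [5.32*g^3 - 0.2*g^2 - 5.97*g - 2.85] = 31.92*g - 0.4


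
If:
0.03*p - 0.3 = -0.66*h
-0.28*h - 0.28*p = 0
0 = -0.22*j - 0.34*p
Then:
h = 0.48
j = 0.74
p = -0.48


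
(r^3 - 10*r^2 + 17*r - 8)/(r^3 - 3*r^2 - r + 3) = (r^2 - 9*r + 8)/(r^2 - 2*r - 3)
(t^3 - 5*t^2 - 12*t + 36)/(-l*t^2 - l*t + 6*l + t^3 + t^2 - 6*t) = (t - 6)/(-l + t)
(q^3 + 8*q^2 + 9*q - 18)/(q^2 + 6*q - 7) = (q^2 + 9*q + 18)/(q + 7)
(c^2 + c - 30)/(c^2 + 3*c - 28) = (c^2 + c - 30)/(c^2 + 3*c - 28)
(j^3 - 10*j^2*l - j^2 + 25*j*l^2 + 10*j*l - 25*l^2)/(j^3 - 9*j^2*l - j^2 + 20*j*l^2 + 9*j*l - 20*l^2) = (j - 5*l)/(j - 4*l)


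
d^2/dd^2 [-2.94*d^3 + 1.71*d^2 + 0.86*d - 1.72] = 3.42 - 17.64*d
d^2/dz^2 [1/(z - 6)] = 2/(z - 6)^3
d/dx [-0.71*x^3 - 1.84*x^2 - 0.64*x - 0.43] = -2.13*x^2 - 3.68*x - 0.64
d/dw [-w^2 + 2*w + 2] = 2 - 2*w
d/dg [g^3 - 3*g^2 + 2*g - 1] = 3*g^2 - 6*g + 2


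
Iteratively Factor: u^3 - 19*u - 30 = (u + 3)*(u^2 - 3*u - 10) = (u + 2)*(u + 3)*(u - 5)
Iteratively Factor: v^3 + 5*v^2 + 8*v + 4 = (v + 2)*(v^2 + 3*v + 2) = (v + 1)*(v + 2)*(v + 2)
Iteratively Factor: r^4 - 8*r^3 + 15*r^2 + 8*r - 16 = (r - 4)*(r^3 - 4*r^2 - r + 4) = (r - 4)*(r + 1)*(r^2 - 5*r + 4) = (r - 4)*(r - 1)*(r + 1)*(r - 4)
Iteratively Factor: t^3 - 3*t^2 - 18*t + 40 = (t - 5)*(t^2 + 2*t - 8) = (t - 5)*(t - 2)*(t + 4)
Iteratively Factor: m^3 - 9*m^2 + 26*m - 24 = (m - 2)*(m^2 - 7*m + 12) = (m - 3)*(m - 2)*(m - 4)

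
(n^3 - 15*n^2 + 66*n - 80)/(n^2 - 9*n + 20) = (n^2 - 10*n + 16)/(n - 4)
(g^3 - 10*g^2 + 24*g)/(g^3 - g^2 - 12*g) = (g - 6)/(g + 3)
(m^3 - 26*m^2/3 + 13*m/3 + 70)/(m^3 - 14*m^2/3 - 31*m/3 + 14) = (m - 5)/(m - 1)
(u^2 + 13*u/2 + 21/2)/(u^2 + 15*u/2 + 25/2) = (2*u^2 + 13*u + 21)/(2*u^2 + 15*u + 25)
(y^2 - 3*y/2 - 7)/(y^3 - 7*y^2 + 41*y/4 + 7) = 2*(y + 2)/(2*y^2 - 7*y - 4)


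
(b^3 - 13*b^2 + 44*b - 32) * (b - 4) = b^4 - 17*b^3 + 96*b^2 - 208*b + 128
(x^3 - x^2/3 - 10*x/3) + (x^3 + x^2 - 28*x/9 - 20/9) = 2*x^3 + 2*x^2/3 - 58*x/9 - 20/9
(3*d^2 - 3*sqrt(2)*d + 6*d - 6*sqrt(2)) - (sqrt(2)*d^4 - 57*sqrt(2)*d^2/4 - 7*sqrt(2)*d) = -sqrt(2)*d^4 + 3*d^2 + 57*sqrt(2)*d^2/4 + 4*sqrt(2)*d + 6*d - 6*sqrt(2)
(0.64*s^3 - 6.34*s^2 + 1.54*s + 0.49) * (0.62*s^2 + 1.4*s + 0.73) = 0.3968*s^5 - 3.0348*s^4 - 7.454*s^3 - 2.1684*s^2 + 1.8102*s + 0.3577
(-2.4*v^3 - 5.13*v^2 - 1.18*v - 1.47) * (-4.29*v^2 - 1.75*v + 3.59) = 10.296*v^5 + 26.2077*v^4 + 5.4237*v^3 - 10.0454*v^2 - 1.6637*v - 5.2773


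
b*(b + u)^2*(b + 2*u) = b^4 + 4*b^3*u + 5*b^2*u^2 + 2*b*u^3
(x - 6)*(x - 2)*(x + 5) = x^3 - 3*x^2 - 28*x + 60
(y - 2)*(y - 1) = y^2 - 3*y + 2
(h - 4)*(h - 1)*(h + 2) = h^3 - 3*h^2 - 6*h + 8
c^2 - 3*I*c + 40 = (c - 8*I)*(c + 5*I)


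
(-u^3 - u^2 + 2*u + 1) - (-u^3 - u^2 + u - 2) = u + 3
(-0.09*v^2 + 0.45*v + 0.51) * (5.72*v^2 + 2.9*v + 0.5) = -0.5148*v^4 + 2.313*v^3 + 4.1772*v^2 + 1.704*v + 0.255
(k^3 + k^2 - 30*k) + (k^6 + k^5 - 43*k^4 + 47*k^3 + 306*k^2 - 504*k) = k^6 + k^5 - 43*k^4 + 48*k^3 + 307*k^2 - 534*k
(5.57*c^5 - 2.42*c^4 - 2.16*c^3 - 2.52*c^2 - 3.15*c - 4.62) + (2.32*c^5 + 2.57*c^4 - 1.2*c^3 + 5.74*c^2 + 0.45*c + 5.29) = 7.89*c^5 + 0.15*c^4 - 3.36*c^3 + 3.22*c^2 - 2.7*c + 0.67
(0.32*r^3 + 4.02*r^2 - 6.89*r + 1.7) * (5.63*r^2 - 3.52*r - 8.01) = 1.8016*r^5 + 21.5062*r^4 - 55.5043*r^3 + 1.6236*r^2 + 49.2049*r - 13.617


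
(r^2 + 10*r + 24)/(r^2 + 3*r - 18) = (r + 4)/(r - 3)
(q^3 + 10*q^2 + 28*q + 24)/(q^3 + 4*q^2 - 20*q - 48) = (q + 2)/(q - 4)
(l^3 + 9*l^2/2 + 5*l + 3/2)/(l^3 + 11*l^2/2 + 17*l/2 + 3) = (l + 1)/(l + 2)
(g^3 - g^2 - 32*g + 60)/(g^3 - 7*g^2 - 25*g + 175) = (g^2 + 4*g - 12)/(g^2 - 2*g - 35)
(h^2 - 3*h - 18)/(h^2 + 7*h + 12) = (h - 6)/(h + 4)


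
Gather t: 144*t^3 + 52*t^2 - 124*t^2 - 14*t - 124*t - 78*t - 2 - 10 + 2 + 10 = 144*t^3 - 72*t^2 - 216*t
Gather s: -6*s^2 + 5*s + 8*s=-6*s^2 + 13*s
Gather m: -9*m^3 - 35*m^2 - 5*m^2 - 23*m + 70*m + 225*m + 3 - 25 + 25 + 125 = -9*m^3 - 40*m^2 + 272*m + 128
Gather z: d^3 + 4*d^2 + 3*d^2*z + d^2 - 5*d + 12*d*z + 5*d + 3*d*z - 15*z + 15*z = d^3 + 5*d^2 + z*(3*d^2 + 15*d)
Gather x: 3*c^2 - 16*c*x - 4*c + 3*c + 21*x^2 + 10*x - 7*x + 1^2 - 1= 3*c^2 - c + 21*x^2 + x*(3 - 16*c)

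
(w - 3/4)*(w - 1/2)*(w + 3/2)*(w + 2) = w^4 + 9*w^3/4 - w^2 - 39*w/16 + 9/8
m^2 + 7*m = m*(m + 7)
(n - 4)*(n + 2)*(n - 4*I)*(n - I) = n^4 - 2*n^3 - 5*I*n^3 - 12*n^2 + 10*I*n^2 + 8*n + 40*I*n + 32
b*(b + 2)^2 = b^3 + 4*b^2 + 4*b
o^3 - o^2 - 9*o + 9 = (o - 3)*(o - 1)*(o + 3)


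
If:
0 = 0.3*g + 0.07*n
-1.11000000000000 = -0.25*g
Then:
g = 4.44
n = -19.03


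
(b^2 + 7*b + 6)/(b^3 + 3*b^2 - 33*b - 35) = (b + 6)/(b^2 + 2*b - 35)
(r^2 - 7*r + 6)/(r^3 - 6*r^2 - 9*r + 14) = (r - 6)/(r^2 - 5*r - 14)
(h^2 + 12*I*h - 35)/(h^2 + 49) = (h + 5*I)/(h - 7*I)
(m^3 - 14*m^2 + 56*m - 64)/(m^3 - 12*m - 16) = (m^2 - 10*m + 16)/(m^2 + 4*m + 4)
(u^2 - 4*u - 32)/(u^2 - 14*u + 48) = (u + 4)/(u - 6)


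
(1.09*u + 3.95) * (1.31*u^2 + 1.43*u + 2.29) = 1.4279*u^3 + 6.7332*u^2 + 8.1446*u + 9.0455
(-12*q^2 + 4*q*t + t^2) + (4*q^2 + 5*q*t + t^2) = -8*q^2 + 9*q*t + 2*t^2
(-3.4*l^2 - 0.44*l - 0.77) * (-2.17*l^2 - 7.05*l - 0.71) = 7.378*l^4 + 24.9248*l^3 + 7.1869*l^2 + 5.7409*l + 0.5467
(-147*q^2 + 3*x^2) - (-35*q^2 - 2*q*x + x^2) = -112*q^2 + 2*q*x + 2*x^2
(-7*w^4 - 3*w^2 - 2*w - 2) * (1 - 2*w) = 14*w^5 - 7*w^4 + 6*w^3 + w^2 + 2*w - 2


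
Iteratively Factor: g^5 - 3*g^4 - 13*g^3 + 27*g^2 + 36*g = (g + 1)*(g^4 - 4*g^3 - 9*g^2 + 36*g) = (g - 3)*(g + 1)*(g^3 - g^2 - 12*g) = (g - 4)*(g - 3)*(g + 1)*(g^2 + 3*g) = g*(g - 4)*(g - 3)*(g + 1)*(g + 3)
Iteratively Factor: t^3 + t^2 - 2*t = (t - 1)*(t^2 + 2*t) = t*(t - 1)*(t + 2)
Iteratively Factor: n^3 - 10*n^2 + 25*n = (n - 5)*(n^2 - 5*n) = n*(n - 5)*(n - 5)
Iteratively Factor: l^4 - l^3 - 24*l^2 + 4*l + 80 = (l - 2)*(l^3 + l^2 - 22*l - 40) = (l - 2)*(l + 2)*(l^2 - l - 20) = (l - 5)*(l - 2)*(l + 2)*(l + 4)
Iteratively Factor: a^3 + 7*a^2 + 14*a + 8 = (a + 2)*(a^2 + 5*a + 4) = (a + 2)*(a + 4)*(a + 1)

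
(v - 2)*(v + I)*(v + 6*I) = v^3 - 2*v^2 + 7*I*v^2 - 6*v - 14*I*v + 12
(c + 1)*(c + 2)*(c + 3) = c^3 + 6*c^2 + 11*c + 6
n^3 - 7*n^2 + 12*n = n*(n - 4)*(n - 3)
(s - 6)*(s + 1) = s^2 - 5*s - 6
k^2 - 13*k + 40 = (k - 8)*(k - 5)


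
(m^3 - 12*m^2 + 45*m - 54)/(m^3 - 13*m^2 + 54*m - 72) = (m - 3)/(m - 4)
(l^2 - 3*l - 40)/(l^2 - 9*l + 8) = (l + 5)/(l - 1)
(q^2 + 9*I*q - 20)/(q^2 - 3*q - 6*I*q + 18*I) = (q^2 + 9*I*q - 20)/(q^2 - 3*q - 6*I*q + 18*I)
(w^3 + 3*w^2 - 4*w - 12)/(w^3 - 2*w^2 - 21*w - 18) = (w^2 - 4)/(w^2 - 5*w - 6)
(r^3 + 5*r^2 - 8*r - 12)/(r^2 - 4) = (r^2 + 7*r + 6)/(r + 2)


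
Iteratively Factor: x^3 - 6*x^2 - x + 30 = (x - 3)*(x^2 - 3*x - 10) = (x - 5)*(x - 3)*(x + 2)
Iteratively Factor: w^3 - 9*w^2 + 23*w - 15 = (w - 1)*(w^2 - 8*w + 15) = (w - 5)*(w - 1)*(w - 3)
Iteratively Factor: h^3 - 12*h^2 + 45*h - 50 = (h - 2)*(h^2 - 10*h + 25) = (h - 5)*(h - 2)*(h - 5)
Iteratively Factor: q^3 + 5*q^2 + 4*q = (q)*(q^2 + 5*q + 4) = q*(q + 1)*(q + 4)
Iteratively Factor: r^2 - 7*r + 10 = (r - 2)*(r - 5)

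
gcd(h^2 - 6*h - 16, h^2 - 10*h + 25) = 1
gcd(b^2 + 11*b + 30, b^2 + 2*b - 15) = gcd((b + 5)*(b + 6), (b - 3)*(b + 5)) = b + 5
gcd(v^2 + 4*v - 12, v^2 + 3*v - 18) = v + 6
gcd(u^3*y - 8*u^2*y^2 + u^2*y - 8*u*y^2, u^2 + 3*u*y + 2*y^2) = 1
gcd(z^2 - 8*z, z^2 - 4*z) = z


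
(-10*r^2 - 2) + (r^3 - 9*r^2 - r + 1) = r^3 - 19*r^2 - r - 1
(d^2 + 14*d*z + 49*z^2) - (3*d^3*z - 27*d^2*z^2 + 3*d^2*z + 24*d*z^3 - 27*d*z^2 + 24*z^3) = -3*d^3*z + 27*d^2*z^2 - 3*d^2*z + d^2 - 24*d*z^3 + 27*d*z^2 + 14*d*z - 24*z^3 + 49*z^2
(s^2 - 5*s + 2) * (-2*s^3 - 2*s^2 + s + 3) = -2*s^5 + 8*s^4 + 7*s^3 - 6*s^2 - 13*s + 6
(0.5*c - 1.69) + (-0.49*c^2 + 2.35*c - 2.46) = -0.49*c^2 + 2.85*c - 4.15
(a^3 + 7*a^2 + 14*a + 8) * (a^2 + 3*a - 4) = a^5 + 10*a^4 + 31*a^3 + 22*a^2 - 32*a - 32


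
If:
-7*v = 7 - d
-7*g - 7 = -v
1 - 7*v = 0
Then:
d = 8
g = -48/49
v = 1/7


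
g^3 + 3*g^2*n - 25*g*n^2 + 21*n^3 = (g - 3*n)*(g - n)*(g + 7*n)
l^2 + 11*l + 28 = (l + 4)*(l + 7)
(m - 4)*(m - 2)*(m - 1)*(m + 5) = m^4 - 2*m^3 - 21*m^2 + 62*m - 40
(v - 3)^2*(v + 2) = v^3 - 4*v^2 - 3*v + 18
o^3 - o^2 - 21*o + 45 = (o - 3)^2*(o + 5)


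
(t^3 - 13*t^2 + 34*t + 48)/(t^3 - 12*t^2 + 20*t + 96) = (t + 1)/(t + 2)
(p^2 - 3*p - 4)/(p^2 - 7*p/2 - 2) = 2*(p + 1)/(2*p + 1)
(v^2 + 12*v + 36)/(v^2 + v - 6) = (v^2 + 12*v + 36)/(v^2 + v - 6)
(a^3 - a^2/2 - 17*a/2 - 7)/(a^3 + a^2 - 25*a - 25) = (a^2 - 3*a/2 - 7)/(a^2 - 25)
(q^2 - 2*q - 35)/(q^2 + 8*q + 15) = (q - 7)/(q + 3)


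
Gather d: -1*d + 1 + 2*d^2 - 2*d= 2*d^2 - 3*d + 1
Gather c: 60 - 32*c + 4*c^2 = 4*c^2 - 32*c + 60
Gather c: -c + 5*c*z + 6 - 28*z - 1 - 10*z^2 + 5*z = c*(5*z - 1) - 10*z^2 - 23*z + 5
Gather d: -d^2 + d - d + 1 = 1 - d^2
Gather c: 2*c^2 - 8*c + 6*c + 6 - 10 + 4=2*c^2 - 2*c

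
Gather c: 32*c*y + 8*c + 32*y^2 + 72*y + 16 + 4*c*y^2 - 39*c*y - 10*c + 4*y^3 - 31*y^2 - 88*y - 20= c*(4*y^2 - 7*y - 2) + 4*y^3 + y^2 - 16*y - 4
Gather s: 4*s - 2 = 4*s - 2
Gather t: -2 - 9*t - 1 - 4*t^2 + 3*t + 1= -4*t^2 - 6*t - 2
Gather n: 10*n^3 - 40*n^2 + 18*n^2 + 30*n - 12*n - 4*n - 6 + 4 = 10*n^3 - 22*n^2 + 14*n - 2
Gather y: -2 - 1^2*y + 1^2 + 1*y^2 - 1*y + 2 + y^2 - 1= 2*y^2 - 2*y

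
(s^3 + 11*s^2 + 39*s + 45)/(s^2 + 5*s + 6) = (s^2 + 8*s + 15)/(s + 2)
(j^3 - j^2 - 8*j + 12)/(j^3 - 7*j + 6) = (j - 2)/(j - 1)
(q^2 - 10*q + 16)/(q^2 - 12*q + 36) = (q^2 - 10*q + 16)/(q^2 - 12*q + 36)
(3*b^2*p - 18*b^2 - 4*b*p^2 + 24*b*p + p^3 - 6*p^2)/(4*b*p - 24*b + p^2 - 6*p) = (3*b^2 - 4*b*p + p^2)/(4*b + p)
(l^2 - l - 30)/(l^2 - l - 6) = (-l^2 + l + 30)/(-l^2 + l + 6)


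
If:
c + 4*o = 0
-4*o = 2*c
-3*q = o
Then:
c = 0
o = 0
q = 0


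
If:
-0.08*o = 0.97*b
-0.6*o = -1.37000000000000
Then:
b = -0.19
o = 2.28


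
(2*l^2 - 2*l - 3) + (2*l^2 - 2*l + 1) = 4*l^2 - 4*l - 2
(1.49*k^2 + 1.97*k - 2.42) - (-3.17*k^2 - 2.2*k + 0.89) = 4.66*k^2 + 4.17*k - 3.31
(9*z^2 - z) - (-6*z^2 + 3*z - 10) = 15*z^2 - 4*z + 10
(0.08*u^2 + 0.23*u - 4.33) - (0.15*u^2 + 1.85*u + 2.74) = -0.07*u^2 - 1.62*u - 7.07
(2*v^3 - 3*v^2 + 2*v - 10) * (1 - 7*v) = -14*v^4 + 23*v^3 - 17*v^2 + 72*v - 10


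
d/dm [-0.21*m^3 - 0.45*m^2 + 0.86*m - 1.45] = -0.63*m^2 - 0.9*m + 0.86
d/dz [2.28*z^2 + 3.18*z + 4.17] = 4.56*z + 3.18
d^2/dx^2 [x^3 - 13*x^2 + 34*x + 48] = 6*x - 26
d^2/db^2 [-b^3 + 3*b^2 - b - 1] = 6 - 6*b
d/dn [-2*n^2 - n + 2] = -4*n - 1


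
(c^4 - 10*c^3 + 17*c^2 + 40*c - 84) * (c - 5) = c^5 - 15*c^4 + 67*c^3 - 45*c^2 - 284*c + 420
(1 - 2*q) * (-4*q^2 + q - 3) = 8*q^3 - 6*q^2 + 7*q - 3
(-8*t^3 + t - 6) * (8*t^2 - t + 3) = -64*t^5 + 8*t^4 - 16*t^3 - 49*t^2 + 9*t - 18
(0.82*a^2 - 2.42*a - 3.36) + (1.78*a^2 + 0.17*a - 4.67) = 2.6*a^2 - 2.25*a - 8.03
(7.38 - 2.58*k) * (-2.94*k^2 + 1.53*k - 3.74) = 7.5852*k^3 - 25.6446*k^2 + 20.9406*k - 27.6012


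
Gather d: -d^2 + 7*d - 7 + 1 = -d^2 + 7*d - 6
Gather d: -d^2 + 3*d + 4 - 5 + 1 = -d^2 + 3*d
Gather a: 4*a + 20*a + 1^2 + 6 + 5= 24*a + 12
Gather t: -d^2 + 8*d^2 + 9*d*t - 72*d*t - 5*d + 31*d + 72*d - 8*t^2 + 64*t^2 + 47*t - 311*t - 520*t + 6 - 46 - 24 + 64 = 7*d^2 + 98*d + 56*t^2 + t*(-63*d - 784)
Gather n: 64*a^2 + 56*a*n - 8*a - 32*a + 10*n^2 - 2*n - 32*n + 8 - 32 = 64*a^2 - 40*a + 10*n^2 + n*(56*a - 34) - 24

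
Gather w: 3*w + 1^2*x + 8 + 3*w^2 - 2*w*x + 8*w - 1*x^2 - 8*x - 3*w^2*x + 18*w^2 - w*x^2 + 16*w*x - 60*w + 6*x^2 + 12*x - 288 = w^2*(21 - 3*x) + w*(-x^2 + 14*x - 49) + 5*x^2 + 5*x - 280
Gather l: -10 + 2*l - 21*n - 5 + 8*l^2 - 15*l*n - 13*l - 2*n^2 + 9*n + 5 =8*l^2 + l*(-15*n - 11) - 2*n^2 - 12*n - 10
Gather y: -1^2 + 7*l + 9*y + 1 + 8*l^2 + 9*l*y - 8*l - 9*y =8*l^2 + 9*l*y - l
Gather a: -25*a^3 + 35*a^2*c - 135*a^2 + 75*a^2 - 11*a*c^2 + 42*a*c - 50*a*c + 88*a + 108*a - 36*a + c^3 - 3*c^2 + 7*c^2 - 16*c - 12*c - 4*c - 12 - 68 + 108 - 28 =-25*a^3 + a^2*(35*c - 60) + a*(-11*c^2 - 8*c + 160) + c^3 + 4*c^2 - 32*c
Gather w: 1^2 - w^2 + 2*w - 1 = -w^2 + 2*w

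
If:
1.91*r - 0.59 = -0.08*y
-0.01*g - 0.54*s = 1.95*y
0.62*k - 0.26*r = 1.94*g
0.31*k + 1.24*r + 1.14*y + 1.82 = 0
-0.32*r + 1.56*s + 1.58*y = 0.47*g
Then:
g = -2.65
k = -8.17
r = 0.30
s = -1.04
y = 0.30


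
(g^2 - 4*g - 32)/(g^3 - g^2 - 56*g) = (g + 4)/(g*(g + 7))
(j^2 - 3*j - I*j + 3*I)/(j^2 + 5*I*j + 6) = (j - 3)/(j + 6*I)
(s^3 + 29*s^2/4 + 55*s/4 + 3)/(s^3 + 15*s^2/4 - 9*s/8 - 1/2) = 2*(s + 3)/(2*s - 1)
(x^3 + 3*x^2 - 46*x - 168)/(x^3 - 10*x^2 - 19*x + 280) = (x^2 + 10*x + 24)/(x^2 - 3*x - 40)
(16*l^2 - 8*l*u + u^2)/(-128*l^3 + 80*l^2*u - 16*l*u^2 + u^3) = 1/(-8*l + u)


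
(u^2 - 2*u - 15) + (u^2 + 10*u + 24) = 2*u^2 + 8*u + 9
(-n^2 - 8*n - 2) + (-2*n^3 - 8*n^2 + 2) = -2*n^3 - 9*n^2 - 8*n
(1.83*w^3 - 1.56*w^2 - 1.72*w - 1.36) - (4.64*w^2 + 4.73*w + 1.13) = 1.83*w^3 - 6.2*w^2 - 6.45*w - 2.49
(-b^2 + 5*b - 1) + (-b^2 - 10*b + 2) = -2*b^2 - 5*b + 1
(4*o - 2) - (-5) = 4*o + 3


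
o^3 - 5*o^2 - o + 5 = (o - 5)*(o - 1)*(o + 1)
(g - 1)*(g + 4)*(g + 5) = g^3 + 8*g^2 + 11*g - 20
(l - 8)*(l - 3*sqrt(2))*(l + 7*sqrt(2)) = l^3 - 8*l^2 + 4*sqrt(2)*l^2 - 32*sqrt(2)*l - 42*l + 336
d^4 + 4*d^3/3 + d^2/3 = d^2*(d + 1/3)*(d + 1)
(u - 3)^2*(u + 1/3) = u^3 - 17*u^2/3 + 7*u + 3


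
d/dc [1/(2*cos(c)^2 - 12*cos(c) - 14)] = (cos(c) - 3)*sin(c)/(sin(c)^2 + 6*cos(c) + 6)^2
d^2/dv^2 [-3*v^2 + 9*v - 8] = -6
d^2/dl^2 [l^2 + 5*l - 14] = 2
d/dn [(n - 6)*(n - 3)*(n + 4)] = 3*n^2 - 10*n - 18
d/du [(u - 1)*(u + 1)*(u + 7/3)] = 3*u^2 + 14*u/3 - 1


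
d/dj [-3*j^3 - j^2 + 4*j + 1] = -9*j^2 - 2*j + 4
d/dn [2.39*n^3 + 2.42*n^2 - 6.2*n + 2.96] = 7.17*n^2 + 4.84*n - 6.2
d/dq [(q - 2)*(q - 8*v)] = 2*q - 8*v - 2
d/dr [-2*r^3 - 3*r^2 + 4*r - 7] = -6*r^2 - 6*r + 4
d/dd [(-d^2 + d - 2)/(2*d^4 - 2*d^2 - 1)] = (4*d^5 - 6*d^4 + 16*d^3 + 2*d^2 - 6*d - 1)/(4*d^8 - 8*d^6 + 4*d^2 + 1)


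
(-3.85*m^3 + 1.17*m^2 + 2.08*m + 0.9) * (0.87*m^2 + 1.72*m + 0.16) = -3.3495*m^5 - 5.6041*m^4 + 3.206*m^3 + 4.5478*m^2 + 1.8808*m + 0.144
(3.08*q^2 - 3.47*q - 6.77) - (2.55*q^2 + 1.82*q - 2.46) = 0.53*q^2 - 5.29*q - 4.31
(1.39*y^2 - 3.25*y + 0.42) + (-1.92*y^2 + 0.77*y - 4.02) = -0.53*y^2 - 2.48*y - 3.6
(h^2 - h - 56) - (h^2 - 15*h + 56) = 14*h - 112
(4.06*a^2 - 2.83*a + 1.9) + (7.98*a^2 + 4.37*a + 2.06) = 12.04*a^2 + 1.54*a + 3.96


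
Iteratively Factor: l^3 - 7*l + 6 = (l - 2)*(l^2 + 2*l - 3) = (l - 2)*(l - 1)*(l + 3)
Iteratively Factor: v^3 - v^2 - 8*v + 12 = (v + 3)*(v^2 - 4*v + 4) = (v - 2)*(v + 3)*(v - 2)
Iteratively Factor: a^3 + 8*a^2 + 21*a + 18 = (a + 3)*(a^2 + 5*a + 6) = (a + 3)^2*(a + 2)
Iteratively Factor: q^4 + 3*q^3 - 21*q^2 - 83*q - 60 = (q + 3)*(q^3 - 21*q - 20) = (q - 5)*(q + 3)*(q^2 + 5*q + 4) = (q - 5)*(q + 1)*(q + 3)*(q + 4)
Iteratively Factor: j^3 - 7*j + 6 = (j + 3)*(j^2 - 3*j + 2) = (j - 2)*(j + 3)*(j - 1)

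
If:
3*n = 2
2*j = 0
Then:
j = 0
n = 2/3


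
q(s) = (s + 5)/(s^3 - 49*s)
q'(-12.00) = 0.00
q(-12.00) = 0.01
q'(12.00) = 0.00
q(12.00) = 0.01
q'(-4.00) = 0.01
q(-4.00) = 0.01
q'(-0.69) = 0.21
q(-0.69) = 0.13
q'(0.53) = 0.36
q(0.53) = -0.21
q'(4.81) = -0.02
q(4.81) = -0.08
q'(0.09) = 12.60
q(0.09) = -1.15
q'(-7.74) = 0.04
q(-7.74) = 0.03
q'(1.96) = 0.02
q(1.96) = -0.08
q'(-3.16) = 0.01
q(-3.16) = 0.01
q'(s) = (49 - 3*s^2)*(s + 5)/(s^3 - 49*s)^2 + 1/(s^3 - 49*s)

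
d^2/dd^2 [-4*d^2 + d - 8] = -8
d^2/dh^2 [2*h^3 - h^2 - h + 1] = 12*h - 2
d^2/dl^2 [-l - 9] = 0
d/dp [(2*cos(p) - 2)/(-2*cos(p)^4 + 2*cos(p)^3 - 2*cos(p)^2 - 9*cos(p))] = 8*(-6*cos(p)^4 + 12*cos(p)^3 - 8*cos(p)^2 + 4*cos(p) + 9)*sin(p)/((4*sin(p)^2 + 7*cos(p) + cos(3*p) + 14)^2*cos(p)^2)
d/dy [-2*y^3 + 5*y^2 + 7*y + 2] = -6*y^2 + 10*y + 7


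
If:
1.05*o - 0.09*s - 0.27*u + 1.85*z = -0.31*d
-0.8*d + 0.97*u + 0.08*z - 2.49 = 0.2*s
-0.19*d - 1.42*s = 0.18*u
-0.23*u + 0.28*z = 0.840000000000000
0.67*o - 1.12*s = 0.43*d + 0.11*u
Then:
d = -4.94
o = -1.99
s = 0.85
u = -1.48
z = 1.79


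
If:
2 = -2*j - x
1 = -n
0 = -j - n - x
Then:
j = -3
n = -1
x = 4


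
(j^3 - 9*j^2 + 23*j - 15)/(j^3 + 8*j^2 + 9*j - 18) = (j^2 - 8*j + 15)/(j^2 + 9*j + 18)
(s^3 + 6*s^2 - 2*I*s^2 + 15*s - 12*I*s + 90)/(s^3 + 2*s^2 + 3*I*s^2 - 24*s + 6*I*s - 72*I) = (s - 5*I)/(s - 4)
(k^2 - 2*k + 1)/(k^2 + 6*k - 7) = (k - 1)/(k + 7)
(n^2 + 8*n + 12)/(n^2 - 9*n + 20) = (n^2 + 8*n + 12)/(n^2 - 9*n + 20)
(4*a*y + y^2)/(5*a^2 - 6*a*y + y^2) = y*(4*a + y)/(5*a^2 - 6*a*y + y^2)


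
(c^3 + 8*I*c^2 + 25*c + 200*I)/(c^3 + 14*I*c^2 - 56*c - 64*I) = (c^2 + 25)/(c^2 + 6*I*c - 8)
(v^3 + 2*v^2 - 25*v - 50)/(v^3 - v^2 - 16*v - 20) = (v + 5)/(v + 2)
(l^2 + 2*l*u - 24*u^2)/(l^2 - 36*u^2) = (-l + 4*u)/(-l + 6*u)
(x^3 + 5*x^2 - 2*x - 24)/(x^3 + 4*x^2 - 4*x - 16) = (x + 3)/(x + 2)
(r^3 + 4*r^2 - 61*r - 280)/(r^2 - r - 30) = (r^2 - r - 56)/(r - 6)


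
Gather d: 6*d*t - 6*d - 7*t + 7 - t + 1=d*(6*t - 6) - 8*t + 8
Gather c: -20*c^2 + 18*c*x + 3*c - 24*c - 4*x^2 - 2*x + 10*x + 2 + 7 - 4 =-20*c^2 + c*(18*x - 21) - 4*x^2 + 8*x + 5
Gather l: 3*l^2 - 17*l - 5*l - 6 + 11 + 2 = 3*l^2 - 22*l + 7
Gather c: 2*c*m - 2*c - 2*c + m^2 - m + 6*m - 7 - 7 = c*(2*m - 4) + m^2 + 5*m - 14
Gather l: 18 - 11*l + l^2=l^2 - 11*l + 18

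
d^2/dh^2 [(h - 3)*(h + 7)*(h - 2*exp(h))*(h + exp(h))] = -h^3*exp(h) - 8*h^2*exp(2*h) - 10*h^2*exp(h) + 12*h^2 - 48*h*exp(2*h) - h*exp(h) + 24*h + 132*exp(2*h) + 34*exp(h) - 42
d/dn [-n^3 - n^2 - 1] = n*(-3*n - 2)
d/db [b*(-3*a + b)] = -3*a + 2*b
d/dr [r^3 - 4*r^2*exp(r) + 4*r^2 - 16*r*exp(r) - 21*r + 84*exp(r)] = -4*r^2*exp(r) + 3*r^2 - 24*r*exp(r) + 8*r + 68*exp(r) - 21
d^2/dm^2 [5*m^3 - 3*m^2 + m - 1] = 30*m - 6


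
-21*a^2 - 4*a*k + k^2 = (-7*a + k)*(3*a + k)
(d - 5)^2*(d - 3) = d^3 - 13*d^2 + 55*d - 75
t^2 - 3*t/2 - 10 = (t - 4)*(t + 5/2)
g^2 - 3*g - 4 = (g - 4)*(g + 1)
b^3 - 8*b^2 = b^2*(b - 8)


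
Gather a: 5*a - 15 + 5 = 5*a - 10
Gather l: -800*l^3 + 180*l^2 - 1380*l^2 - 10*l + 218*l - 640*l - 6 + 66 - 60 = -800*l^3 - 1200*l^2 - 432*l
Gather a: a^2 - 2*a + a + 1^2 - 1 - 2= a^2 - a - 2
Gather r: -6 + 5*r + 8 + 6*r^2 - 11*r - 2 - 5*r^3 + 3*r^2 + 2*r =-5*r^3 + 9*r^2 - 4*r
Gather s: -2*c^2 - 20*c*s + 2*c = -2*c^2 - 20*c*s + 2*c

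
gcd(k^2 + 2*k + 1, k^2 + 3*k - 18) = 1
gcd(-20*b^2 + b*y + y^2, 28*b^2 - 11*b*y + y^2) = -4*b + y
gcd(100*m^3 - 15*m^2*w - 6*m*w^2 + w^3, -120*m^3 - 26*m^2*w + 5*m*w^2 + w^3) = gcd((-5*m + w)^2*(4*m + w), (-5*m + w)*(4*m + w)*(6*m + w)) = -20*m^2 - m*w + w^2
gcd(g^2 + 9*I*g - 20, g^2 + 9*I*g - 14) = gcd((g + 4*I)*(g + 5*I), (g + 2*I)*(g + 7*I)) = 1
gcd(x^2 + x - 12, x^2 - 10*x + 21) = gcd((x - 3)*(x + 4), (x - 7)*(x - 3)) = x - 3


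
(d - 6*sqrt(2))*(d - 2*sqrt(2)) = d^2 - 8*sqrt(2)*d + 24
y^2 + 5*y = y*(y + 5)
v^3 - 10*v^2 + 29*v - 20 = (v - 5)*(v - 4)*(v - 1)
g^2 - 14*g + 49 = (g - 7)^2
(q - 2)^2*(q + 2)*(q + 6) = q^4 + 4*q^3 - 16*q^2 - 16*q + 48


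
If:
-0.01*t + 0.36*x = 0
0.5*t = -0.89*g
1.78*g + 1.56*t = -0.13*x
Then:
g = 0.00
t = 0.00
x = 0.00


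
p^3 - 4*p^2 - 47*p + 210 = (p - 6)*(p - 5)*(p + 7)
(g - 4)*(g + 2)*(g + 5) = g^3 + 3*g^2 - 18*g - 40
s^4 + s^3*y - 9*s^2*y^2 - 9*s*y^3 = s*(s - 3*y)*(s + y)*(s + 3*y)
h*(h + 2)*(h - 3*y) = h^3 - 3*h^2*y + 2*h^2 - 6*h*y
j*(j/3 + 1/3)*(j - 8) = j^3/3 - 7*j^2/3 - 8*j/3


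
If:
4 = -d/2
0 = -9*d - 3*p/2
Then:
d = -8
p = 48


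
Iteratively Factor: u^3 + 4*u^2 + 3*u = (u + 1)*(u^2 + 3*u) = (u + 1)*(u + 3)*(u)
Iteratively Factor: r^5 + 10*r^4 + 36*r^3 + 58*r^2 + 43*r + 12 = (r + 4)*(r^4 + 6*r^3 + 12*r^2 + 10*r + 3) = (r + 3)*(r + 4)*(r^3 + 3*r^2 + 3*r + 1) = (r + 1)*(r + 3)*(r + 4)*(r^2 + 2*r + 1) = (r + 1)^2*(r + 3)*(r + 4)*(r + 1)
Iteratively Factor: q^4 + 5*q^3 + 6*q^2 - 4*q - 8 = (q - 1)*(q^3 + 6*q^2 + 12*q + 8) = (q - 1)*(q + 2)*(q^2 + 4*q + 4) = (q - 1)*(q + 2)^2*(q + 2)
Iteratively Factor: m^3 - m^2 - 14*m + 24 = (m - 3)*(m^2 + 2*m - 8) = (m - 3)*(m - 2)*(m + 4)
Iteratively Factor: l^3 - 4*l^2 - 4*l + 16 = (l - 4)*(l^2 - 4) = (l - 4)*(l + 2)*(l - 2)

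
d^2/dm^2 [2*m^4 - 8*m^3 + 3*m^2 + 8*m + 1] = 24*m^2 - 48*m + 6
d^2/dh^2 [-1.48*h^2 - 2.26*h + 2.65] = -2.96000000000000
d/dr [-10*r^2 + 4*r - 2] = 4 - 20*r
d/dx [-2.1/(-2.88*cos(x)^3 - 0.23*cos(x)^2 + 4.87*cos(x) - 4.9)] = (18.144*cos(x)^2 + 0.966*cos(x) - 10.227)*sin(x)/(2.88*cos(x)^3 + 0.23*cos(x)^2 - 4.87*cos(x) + 4.9)^2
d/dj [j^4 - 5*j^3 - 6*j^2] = j*(4*j^2 - 15*j - 12)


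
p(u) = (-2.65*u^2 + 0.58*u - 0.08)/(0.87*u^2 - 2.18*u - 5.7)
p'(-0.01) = -0.12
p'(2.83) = 5.19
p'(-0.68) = -1.49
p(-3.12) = -2.89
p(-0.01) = 0.02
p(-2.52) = -3.45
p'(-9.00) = 0.02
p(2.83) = 4.01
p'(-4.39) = -0.08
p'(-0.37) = -0.61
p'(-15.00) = 0.01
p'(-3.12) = -0.51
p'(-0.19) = -0.33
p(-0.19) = 0.05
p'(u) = (0.58 - 5.3*u)/(0.87*u^2 - 2.18*u - 5.7) + (2.18 - 1.74*u)*(-2.65*u^2 + 0.58*u - 0.08)/(0.87*u^2 - 2.18*u - 5.7)^2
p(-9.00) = -2.61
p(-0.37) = 0.14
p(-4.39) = -2.60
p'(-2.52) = -1.64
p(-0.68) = 0.45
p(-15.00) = -2.72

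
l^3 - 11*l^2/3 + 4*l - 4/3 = (l - 2)*(l - 1)*(l - 2/3)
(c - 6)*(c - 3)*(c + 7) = c^3 - 2*c^2 - 45*c + 126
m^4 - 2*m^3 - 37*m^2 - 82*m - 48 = (m - 8)*(m + 1)*(m + 2)*(m + 3)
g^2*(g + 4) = g^3 + 4*g^2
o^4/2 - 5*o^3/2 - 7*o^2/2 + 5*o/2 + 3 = (o/2 + 1/2)*(o - 6)*(o - 1)*(o + 1)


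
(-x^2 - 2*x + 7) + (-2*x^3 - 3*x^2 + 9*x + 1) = -2*x^3 - 4*x^2 + 7*x + 8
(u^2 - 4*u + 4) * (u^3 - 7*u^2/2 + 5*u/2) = u^5 - 15*u^4/2 + 41*u^3/2 - 24*u^2 + 10*u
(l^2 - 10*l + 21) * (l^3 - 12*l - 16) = l^5 - 10*l^4 + 9*l^3 + 104*l^2 - 92*l - 336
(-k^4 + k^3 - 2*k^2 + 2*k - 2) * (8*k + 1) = -8*k^5 + 7*k^4 - 15*k^3 + 14*k^2 - 14*k - 2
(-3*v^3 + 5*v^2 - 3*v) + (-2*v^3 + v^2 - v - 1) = -5*v^3 + 6*v^2 - 4*v - 1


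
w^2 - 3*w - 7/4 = (w - 7/2)*(w + 1/2)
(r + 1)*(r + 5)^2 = r^3 + 11*r^2 + 35*r + 25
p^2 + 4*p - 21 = (p - 3)*(p + 7)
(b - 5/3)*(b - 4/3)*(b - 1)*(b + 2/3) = b^4 - 10*b^3/3 + 23*b^2/9 + 34*b/27 - 40/27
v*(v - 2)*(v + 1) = v^3 - v^2 - 2*v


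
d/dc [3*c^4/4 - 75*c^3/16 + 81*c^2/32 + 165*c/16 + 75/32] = 3*c^3 - 225*c^2/16 + 81*c/16 + 165/16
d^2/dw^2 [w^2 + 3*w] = 2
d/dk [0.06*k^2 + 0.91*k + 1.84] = 0.12*k + 0.91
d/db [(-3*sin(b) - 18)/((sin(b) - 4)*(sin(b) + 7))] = 3*(sin(b)^2 + 12*sin(b) + 46)*cos(b)/((sin(b) - 4)^2*(sin(b) + 7)^2)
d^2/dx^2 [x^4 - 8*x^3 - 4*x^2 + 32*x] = 12*x^2 - 48*x - 8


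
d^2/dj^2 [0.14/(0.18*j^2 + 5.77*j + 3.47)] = (-0.009072*j^2 - 0.290808*j + 0.14*(0.36*j + 5.77)*(0.72*j + 11.54) - 0.174888)/(0.18*j^2 + 5.77*j + 3.47)^3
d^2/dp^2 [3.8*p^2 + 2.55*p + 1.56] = 7.60000000000000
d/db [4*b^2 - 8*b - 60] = 8*b - 8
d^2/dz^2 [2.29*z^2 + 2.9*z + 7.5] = 4.58000000000000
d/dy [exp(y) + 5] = exp(y)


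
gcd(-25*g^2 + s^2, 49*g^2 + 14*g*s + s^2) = 1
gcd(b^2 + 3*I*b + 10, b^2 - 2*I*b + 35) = b + 5*I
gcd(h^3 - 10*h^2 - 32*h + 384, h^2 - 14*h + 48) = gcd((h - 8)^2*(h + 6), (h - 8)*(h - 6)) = h - 8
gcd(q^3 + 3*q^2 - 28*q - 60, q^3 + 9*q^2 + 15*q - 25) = 1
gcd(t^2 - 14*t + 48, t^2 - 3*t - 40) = t - 8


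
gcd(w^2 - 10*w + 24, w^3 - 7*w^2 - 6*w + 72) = w^2 - 10*w + 24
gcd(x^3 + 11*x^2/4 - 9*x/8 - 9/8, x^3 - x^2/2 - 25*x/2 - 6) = x^2 + 7*x/2 + 3/2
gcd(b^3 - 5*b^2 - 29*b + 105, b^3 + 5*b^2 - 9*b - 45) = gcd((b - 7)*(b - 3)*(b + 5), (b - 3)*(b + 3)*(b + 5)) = b^2 + 2*b - 15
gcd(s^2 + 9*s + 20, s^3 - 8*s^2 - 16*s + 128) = s + 4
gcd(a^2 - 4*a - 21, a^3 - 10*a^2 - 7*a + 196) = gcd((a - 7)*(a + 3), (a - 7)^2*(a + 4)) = a - 7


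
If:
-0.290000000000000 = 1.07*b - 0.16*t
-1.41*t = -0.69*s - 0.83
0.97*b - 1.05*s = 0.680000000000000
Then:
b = -0.25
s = -0.88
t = 0.16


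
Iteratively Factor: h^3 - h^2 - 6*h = (h)*(h^2 - h - 6) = h*(h + 2)*(h - 3)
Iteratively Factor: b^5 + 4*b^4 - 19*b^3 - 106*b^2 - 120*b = (b + 2)*(b^4 + 2*b^3 - 23*b^2 - 60*b) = b*(b + 2)*(b^3 + 2*b^2 - 23*b - 60) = b*(b + 2)*(b + 3)*(b^2 - b - 20) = b*(b + 2)*(b + 3)*(b + 4)*(b - 5)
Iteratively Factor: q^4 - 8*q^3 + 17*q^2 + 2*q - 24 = (q - 4)*(q^3 - 4*q^2 + q + 6) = (q - 4)*(q - 3)*(q^2 - q - 2) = (q - 4)*(q - 3)*(q - 2)*(q + 1)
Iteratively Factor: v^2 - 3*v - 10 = (v + 2)*(v - 5)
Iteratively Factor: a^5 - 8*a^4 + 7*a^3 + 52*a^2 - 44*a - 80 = (a - 5)*(a^4 - 3*a^3 - 8*a^2 + 12*a + 16) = (a - 5)*(a - 4)*(a^3 + a^2 - 4*a - 4) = (a - 5)*(a - 4)*(a + 2)*(a^2 - a - 2) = (a - 5)*(a - 4)*(a - 2)*(a + 2)*(a + 1)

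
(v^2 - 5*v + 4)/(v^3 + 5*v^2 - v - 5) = (v - 4)/(v^2 + 6*v + 5)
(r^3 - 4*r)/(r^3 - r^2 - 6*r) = (r - 2)/(r - 3)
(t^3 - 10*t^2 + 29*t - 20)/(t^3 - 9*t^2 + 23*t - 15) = (t - 4)/(t - 3)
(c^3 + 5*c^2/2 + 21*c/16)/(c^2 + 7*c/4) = c + 3/4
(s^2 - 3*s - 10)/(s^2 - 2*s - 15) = (s + 2)/(s + 3)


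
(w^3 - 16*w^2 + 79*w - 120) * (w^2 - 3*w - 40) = w^5 - 19*w^4 + 87*w^3 + 283*w^2 - 2800*w + 4800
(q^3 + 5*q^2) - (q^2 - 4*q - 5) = q^3 + 4*q^2 + 4*q + 5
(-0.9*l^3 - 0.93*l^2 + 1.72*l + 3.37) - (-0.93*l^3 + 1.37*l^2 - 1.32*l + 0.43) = 0.03*l^3 - 2.3*l^2 + 3.04*l + 2.94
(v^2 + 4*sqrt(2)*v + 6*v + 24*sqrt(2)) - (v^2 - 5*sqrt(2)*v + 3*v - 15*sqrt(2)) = 3*v + 9*sqrt(2)*v + 39*sqrt(2)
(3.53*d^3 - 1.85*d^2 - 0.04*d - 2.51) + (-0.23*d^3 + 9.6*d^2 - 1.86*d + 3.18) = 3.3*d^3 + 7.75*d^2 - 1.9*d + 0.67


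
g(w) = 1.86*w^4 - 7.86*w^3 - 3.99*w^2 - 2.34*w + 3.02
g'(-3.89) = -766.06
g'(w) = 7.44*w^3 - 23.58*w^2 - 7.98*w - 2.34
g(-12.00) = 51607.58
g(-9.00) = 17634.29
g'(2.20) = -54.80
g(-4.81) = 1792.28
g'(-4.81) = -1337.46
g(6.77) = 1272.65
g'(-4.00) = -823.86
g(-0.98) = 10.59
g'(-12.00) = -16158.42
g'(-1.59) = -79.17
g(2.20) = -61.56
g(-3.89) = 840.32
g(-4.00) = 927.74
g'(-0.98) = -24.17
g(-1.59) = 40.14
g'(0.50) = -11.30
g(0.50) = -0.01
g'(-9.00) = -7264.26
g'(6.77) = 1171.44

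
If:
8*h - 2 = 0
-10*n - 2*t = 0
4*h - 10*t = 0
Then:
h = 1/4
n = -1/50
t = 1/10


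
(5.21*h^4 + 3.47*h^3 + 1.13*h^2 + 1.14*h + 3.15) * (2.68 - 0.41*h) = -2.1361*h^5 + 12.5401*h^4 + 8.8363*h^3 + 2.561*h^2 + 1.7637*h + 8.442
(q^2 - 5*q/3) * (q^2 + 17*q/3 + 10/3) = q^4 + 4*q^3 - 55*q^2/9 - 50*q/9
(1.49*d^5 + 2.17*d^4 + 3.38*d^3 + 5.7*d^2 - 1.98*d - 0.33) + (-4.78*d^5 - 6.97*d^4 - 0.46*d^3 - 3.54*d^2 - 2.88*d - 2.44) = -3.29*d^5 - 4.8*d^4 + 2.92*d^3 + 2.16*d^2 - 4.86*d - 2.77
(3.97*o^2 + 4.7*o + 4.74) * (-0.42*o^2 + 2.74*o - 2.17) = -1.6674*o^4 + 8.9038*o^3 + 2.2723*o^2 + 2.7886*o - 10.2858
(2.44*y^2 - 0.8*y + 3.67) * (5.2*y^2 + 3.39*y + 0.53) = 12.688*y^4 + 4.1116*y^3 + 17.6652*y^2 + 12.0173*y + 1.9451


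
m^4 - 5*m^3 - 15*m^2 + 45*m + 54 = (m - 6)*(m - 3)*(m + 1)*(m + 3)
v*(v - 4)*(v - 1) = v^3 - 5*v^2 + 4*v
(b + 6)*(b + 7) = b^2 + 13*b + 42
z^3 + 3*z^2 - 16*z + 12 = (z - 2)*(z - 1)*(z + 6)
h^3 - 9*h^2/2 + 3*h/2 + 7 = (h - 7/2)*(h - 2)*(h + 1)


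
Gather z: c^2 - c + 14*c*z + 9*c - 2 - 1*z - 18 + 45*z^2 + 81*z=c^2 + 8*c + 45*z^2 + z*(14*c + 80) - 20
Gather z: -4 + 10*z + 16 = 10*z + 12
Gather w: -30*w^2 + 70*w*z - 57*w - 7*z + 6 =-30*w^2 + w*(70*z - 57) - 7*z + 6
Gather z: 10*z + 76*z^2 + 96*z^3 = 96*z^3 + 76*z^2 + 10*z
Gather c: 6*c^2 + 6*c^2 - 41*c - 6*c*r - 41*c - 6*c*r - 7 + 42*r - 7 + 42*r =12*c^2 + c*(-12*r - 82) + 84*r - 14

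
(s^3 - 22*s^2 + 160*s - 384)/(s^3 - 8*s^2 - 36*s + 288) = (s - 8)/(s + 6)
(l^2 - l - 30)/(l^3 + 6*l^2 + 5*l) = (l - 6)/(l*(l + 1))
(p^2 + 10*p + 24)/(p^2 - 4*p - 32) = (p + 6)/(p - 8)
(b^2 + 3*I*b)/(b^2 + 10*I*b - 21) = b/(b + 7*I)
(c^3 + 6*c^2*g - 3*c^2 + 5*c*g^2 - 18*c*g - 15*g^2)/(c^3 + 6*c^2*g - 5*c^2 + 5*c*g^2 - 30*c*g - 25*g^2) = (c - 3)/(c - 5)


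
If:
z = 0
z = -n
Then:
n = 0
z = 0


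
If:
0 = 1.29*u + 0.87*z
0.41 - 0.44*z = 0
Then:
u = -0.63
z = 0.93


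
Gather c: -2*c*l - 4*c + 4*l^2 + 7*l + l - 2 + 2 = c*(-2*l - 4) + 4*l^2 + 8*l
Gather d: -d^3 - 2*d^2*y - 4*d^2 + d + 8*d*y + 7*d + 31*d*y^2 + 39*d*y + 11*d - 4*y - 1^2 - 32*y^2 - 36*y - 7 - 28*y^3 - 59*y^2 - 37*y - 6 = -d^3 + d^2*(-2*y - 4) + d*(31*y^2 + 47*y + 19) - 28*y^3 - 91*y^2 - 77*y - 14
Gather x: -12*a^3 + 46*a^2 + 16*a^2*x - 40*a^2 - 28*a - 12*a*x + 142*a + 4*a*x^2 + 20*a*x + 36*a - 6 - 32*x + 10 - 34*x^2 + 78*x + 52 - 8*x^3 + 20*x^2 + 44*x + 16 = -12*a^3 + 6*a^2 + 150*a - 8*x^3 + x^2*(4*a - 14) + x*(16*a^2 + 8*a + 90) + 72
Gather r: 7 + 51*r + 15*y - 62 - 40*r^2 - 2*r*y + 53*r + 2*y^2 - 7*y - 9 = -40*r^2 + r*(104 - 2*y) + 2*y^2 + 8*y - 64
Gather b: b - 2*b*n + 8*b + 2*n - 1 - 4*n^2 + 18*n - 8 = b*(9 - 2*n) - 4*n^2 + 20*n - 9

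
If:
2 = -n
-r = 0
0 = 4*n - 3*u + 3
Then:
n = -2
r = 0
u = -5/3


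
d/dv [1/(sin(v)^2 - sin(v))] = (-2/tan(v) + cos(v)/sin(v)^2)/(sin(v) - 1)^2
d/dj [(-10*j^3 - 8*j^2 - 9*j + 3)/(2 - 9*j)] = (180*j^3 + 12*j^2 - 32*j + 9)/(81*j^2 - 36*j + 4)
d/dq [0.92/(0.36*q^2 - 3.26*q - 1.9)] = (2.9992 - 0.6624*q)/(-0.36*q^2 + 3.26*q + 1.9)^2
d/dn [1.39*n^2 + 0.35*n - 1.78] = 2.78*n + 0.35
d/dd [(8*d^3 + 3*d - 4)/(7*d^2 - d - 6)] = (56*d^4 - 16*d^3 - 165*d^2 + 56*d - 22)/(49*d^4 - 14*d^3 - 83*d^2 + 12*d + 36)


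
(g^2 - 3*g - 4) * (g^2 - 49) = g^4 - 3*g^3 - 53*g^2 + 147*g + 196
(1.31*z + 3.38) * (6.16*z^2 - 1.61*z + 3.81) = 8.0696*z^3 + 18.7117*z^2 - 0.450699999999999*z + 12.8778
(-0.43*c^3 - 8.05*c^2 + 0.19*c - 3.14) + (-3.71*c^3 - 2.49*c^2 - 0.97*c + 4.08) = -4.14*c^3 - 10.54*c^2 - 0.78*c + 0.94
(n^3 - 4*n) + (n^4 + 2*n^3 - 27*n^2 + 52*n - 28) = n^4 + 3*n^3 - 27*n^2 + 48*n - 28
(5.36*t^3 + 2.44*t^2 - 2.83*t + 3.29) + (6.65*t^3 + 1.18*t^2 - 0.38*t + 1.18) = 12.01*t^3 + 3.62*t^2 - 3.21*t + 4.47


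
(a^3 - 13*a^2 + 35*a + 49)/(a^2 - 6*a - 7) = a - 7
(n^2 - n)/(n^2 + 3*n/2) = 2*(n - 1)/(2*n + 3)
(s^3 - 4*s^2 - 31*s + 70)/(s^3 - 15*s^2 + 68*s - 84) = (s + 5)/(s - 6)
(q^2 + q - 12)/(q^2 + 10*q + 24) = (q - 3)/(q + 6)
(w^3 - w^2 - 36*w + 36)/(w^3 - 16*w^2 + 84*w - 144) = (w^2 + 5*w - 6)/(w^2 - 10*w + 24)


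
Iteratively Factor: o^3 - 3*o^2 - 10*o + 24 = (o + 3)*(o^2 - 6*o + 8) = (o - 4)*(o + 3)*(o - 2)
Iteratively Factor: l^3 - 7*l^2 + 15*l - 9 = (l - 3)*(l^2 - 4*l + 3) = (l - 3)^2*(l - 1)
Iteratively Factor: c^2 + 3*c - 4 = (c - 1)*(c + 4)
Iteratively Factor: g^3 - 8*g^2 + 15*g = (g - 5)*(g^2 - 3*g) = (g - 5)*(g - 3)*(g)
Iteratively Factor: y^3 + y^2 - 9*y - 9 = (y - 3)*(y^2 + 4*y + 3) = (y - 3)*(y + 3)*(y + 1)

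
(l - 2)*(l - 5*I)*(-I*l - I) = -I*l^3 - 5*l^2 + I*l^2 + 5*l + 2*I*l + 10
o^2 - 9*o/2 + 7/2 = (o - 7/2)*(o - 1)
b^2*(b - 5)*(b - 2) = b^4 - 7*b^3 + 10*b^2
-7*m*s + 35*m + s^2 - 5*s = (-7*m + s)*(s - 5)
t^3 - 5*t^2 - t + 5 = (t - 5)*(t - 1)*(t + 1)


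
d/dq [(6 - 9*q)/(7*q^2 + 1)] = 3*(21*q^2 - 28*q - 3)/(49*q^4 + 14*q^2 + 1)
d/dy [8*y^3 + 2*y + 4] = 24*y^2 + 2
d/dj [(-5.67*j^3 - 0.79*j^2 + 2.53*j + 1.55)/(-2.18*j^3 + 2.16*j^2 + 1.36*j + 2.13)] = (-7.105427357601e-15*j^5 - 13.9694*j^4 - 4.3916*j^3 - 32.6335*j^2 - 10.0614*j + 3.2809)/(4.7524*j^6 - 9.4176*j^5 - 1.264*j^4 - 3.4116*j^3 + 11.0512*j^2 + 5.7936*j + 4.5369)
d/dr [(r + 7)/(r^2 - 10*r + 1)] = (r^2 - 10*r - 2*(r - 5)*(r + 7) + 1)/(r^2 - 10*r + 1)^2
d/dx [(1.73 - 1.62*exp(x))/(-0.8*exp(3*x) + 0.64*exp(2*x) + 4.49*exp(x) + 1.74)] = (-2.592*exp(3*x) + 5.1888*exp(2*x) - 2.2144*exp(x) - 10.5865)*exp(x)/(0.64*exp(6*x) - 1.024*exp(5*x) - 6.7744*exp(4*x) + 2.9632*exp(3*x) + 22.3873*exp(2*x) + 15.6252*exp(x) + 3.0276)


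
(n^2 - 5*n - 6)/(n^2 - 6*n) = (n + 1)/n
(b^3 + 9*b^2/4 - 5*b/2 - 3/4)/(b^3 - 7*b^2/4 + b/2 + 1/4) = (b + 3)/(b - 1)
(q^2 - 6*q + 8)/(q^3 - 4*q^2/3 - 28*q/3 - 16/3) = 3*(q - 2)/(3*q^2 + 8*q + 4)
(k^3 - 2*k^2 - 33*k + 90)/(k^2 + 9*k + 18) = (k^2 - 8*k + 15)/(k + 3)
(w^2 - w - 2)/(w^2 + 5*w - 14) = (w + 1)/(w + 7)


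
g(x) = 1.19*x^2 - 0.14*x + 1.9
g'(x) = 2.38*x - 0.14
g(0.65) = 2.31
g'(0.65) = 1.41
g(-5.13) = 33.94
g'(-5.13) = -12.35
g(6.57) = 52.35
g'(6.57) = 15.50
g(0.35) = 2.00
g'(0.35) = 0.69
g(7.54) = 68.50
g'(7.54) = 17.81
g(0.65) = 2.31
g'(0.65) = 1.41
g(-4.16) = 23.08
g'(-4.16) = -10.04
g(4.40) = 24.32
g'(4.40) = 10.33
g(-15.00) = 271.75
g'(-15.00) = -35.84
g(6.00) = 43.90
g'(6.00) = 14.14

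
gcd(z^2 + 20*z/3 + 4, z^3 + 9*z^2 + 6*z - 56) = 1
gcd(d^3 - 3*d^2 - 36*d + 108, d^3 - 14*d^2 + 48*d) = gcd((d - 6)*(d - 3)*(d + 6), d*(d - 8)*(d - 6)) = d - 6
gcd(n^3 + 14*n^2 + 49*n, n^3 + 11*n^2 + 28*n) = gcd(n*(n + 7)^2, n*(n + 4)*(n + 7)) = n^2 + 7*n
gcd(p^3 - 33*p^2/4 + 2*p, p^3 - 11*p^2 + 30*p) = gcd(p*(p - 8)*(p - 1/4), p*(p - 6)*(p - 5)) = p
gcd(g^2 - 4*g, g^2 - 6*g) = g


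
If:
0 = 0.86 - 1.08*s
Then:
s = 0.80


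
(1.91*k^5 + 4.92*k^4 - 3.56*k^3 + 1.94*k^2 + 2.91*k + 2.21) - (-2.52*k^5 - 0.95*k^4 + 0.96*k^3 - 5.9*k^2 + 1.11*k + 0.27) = 4.43*k^5 + 5.87*k^4 - 4.52*k^3 + 7.84*k^2 + 1.8*k + 1.94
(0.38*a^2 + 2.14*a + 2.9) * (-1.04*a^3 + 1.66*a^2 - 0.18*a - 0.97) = -0.3952*a^5 - 1.5948*a^4 + 0.468*a^3 + 4.0602*a^2 - 2.5978*a - 2.813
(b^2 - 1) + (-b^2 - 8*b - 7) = -8*b - 8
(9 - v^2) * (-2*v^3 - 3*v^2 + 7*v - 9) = 2*v^5 + 3*v^4 - 25*v^3 - 18*v^2 + 63*v - 81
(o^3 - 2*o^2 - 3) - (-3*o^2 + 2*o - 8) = o^3 + o^2 - 2*o + 5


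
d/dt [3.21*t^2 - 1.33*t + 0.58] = 6.42*t - 1.33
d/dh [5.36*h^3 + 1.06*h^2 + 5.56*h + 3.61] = 16.08*h^2 + 2.12*h + 5.56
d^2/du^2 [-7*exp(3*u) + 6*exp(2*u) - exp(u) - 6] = (-63*exp(2*u) + 24*exp(u) - 1)*exp(u)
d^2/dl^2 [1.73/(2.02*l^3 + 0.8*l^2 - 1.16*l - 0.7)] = (-(20.9676*l + 2.768)*(2.02*l^3 + 0.8*l^2 - 1.16*l - 0.7) + 1.73*(6.06*l^2 + 1.6*l - 1.16)*(12.12*l^2 + 3.2*l - 2.32))/(2.02*l^3 + 0.8*l^2 - 1.16*l - 0.7)^3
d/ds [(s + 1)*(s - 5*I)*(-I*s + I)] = -3*I*s^2 - 10*s + I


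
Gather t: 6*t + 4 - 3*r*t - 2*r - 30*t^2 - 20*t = -2*r - 30*t^2 + t*(-3*r - 14) + 4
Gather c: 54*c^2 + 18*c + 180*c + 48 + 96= 54*c^2 + 198*c + 144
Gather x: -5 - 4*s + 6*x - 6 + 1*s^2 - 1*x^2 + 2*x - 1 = s^2 - 4*s - x^2 + 8*x - 12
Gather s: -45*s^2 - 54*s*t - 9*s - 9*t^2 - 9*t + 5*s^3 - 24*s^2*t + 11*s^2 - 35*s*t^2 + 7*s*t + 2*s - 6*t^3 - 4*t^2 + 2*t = 5*s^3 + s^2*(-24*t - 34) + s*(-35*t^2 - 47*t - 7) - 6*t^3 - 13*t^2 - 7*t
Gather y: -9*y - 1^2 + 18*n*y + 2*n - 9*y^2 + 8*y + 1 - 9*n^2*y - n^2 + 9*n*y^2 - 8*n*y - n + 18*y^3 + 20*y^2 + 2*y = -n^2 + n + 18*y^3 + y^2*(9*n + 11) + y*(-9*n^2 + 10*n + 1)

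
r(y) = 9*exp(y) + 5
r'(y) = 9*exp(y)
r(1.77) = 57.84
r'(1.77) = 52.84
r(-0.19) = 12.44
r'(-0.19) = 7.44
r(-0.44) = 10.80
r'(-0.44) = 5.80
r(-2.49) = 5.75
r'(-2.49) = 0.75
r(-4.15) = 5.14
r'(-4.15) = 0.14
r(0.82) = 25.43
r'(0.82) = 20.43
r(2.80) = 153.00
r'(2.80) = 148.00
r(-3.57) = 5.25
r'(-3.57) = 0.25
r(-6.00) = 5.02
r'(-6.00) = 0.02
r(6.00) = 3635.86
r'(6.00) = 3630.86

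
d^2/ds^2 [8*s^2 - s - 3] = 16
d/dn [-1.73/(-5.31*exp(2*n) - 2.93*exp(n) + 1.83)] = (-18.3726*exp(n) - 5.0689)*exp(n)/(5.31*exp(2*n) + 2.93*exp(n) - 1.83)^2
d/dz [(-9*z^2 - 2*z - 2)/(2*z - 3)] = 2*(-9*z^2 + 27*z + 5)/(4*z^2 - 12*z + 9)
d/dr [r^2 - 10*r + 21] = 2*r - 10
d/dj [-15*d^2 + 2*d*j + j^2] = 2*d + 2*j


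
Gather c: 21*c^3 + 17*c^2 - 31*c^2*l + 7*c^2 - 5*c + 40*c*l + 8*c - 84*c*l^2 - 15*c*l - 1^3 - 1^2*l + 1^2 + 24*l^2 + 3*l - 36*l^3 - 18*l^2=21*c^3 + c^2*(24 - 31*l) + c*(-84*l^2 + 25*l + 3) - 36*l^3 + 6*l^2 + 2*l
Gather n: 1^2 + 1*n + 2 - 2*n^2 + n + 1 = -2*n^2 + 2*n + 4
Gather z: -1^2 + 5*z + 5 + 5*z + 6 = 10*z + 10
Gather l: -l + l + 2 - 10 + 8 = 0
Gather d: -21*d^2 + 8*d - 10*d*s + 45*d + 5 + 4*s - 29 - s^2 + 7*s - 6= -21*d^2 + d*(53 - 10*s) - s^2 + 11*s - 30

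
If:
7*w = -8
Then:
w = -8/7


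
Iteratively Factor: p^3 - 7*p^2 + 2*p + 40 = (p - 5)*(p^2 - 2*p - 8) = (p - 5)*(p + 2)*(p - 4)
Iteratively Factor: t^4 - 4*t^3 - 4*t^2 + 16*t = (t)*(t^3 - 4*t^2 - 4*t + 16) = t*(t + 2)*(t^2 - 6*t + 8) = t*(t - 2)*(t + 2)*(t - 4)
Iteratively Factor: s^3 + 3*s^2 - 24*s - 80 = (s - 5)*(s^2 + 8*s + 16) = (s - 5)*(s + 4)*(s + 4)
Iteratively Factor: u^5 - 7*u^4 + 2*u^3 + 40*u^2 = (u + 2)*(u^4 - 9*u^3 + 20*u^2) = u*(u + 2)*(u^3 - 9*u^2 + 20*u) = u^2*(u + 2)*(u^2 - 9*u + 20) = u^2*(u - 4)*(u + 2)*(u - 5)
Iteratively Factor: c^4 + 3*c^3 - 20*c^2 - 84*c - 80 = (c + 2)*(c^3 + c^2 - 22*c - 40) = (c + 2)*(c + 4)*(c^2 - 3*c - 10) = (c + 2)^2*(c + 4)*(c - 5)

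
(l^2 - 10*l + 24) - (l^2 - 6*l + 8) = 16 - 4*l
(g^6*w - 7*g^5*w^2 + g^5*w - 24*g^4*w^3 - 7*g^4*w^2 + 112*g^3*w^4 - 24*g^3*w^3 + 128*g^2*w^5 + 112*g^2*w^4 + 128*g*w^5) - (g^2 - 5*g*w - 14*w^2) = g^6*w - 7*g^5*w^2 + g^5*w - 24*g^4*w^3 - 7*g^4*w^2 + 112*g^3*w^4 - 24*g^3*w^3 + 128*g^2*w^5 + 112*g^2*w^4 - g^2 + 128*g*w^5 + 5*g*w + 14*w^2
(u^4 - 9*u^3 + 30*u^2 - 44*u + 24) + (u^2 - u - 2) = u^4 - 9*u^3 + 31*u^2 - 45*u + 22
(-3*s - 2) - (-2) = -3*s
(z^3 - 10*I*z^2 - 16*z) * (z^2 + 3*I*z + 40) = z^5 - 7*I*z^4 + 54*z^3 - 448*I*z^2 - 640*z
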